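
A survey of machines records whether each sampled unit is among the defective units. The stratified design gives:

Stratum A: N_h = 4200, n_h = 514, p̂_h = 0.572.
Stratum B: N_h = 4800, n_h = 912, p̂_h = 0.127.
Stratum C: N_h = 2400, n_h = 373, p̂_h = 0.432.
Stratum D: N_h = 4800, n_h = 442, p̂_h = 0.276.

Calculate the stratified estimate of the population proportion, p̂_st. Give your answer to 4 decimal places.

N = 16200; stratum weights W_h = N_h/N.
p̂_st = Σ W_h p̂_h = (4200·0.572 + 4800·0.127 + 2400·0.432 + 4800·0.276)/16200 = 0.33170

p̂_st ≈ 0.3317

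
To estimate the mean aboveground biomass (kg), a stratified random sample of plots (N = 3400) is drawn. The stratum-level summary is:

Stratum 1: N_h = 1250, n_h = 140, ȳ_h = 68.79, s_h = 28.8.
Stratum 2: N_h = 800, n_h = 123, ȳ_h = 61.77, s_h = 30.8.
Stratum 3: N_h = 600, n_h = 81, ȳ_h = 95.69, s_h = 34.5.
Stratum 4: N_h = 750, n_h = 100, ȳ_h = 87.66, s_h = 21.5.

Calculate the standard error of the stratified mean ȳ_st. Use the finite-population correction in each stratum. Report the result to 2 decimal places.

V̂(ȳ_st) = Σ W_h² (1 − n_h/N_h) s_h²/n_h, with W_h = N_h/N and N = 3400:
  stratum 1: (1250/3400)²·(1 − 140/1250)·28.8²/140 = 0.711102
  stratum 2: (800/3400)²·(1 − 123/800)·30.8²/123 = 0.361341
  stratum 3: (600/3400)²·(1 − 81/600)·34.5²/81 = 0.395835
  stratum 4: (750/3400)²·(1 − 100/750)·21.5²/100 = 0.194937
V̂(ȳ_st) = 1.66321
SE(ȳ_st) = √1.66321 = 1.28966

SE(ȳ_st) ≈ 1.29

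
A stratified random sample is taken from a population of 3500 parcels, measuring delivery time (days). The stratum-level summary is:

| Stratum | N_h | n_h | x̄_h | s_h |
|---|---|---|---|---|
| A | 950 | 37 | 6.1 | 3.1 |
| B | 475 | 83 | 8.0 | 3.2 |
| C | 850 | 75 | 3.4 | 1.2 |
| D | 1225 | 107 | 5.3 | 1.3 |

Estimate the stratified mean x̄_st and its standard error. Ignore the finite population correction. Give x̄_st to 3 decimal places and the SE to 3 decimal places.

x̄_st ≈ 5.422, SE ≈ 0.156

x̄_st = Σ W_h x̄_h = (950·6.1 + 475·8.0 + 850·3.4 + 1225·5.3)/3500 = 5.42214
V̂(x̄_st) = Σ W_h² s_h²/n_h, with W_h = N_h/N and N = 3500:
  stratum A: (950/3500)²·3.1²/37 = 0.0191352
  stratum B: (475/3500)²·3.2²/83 = 0.00227234
  stratum C: (850/3500)²·1.2²/75 = 0.00113241
  stratum D: (1225/3500)²·1.3²/107 = 0.00193481
V̂(x̄_st) = 0.0244747
SE(x̄_st) = √0.0244747 = 0.156444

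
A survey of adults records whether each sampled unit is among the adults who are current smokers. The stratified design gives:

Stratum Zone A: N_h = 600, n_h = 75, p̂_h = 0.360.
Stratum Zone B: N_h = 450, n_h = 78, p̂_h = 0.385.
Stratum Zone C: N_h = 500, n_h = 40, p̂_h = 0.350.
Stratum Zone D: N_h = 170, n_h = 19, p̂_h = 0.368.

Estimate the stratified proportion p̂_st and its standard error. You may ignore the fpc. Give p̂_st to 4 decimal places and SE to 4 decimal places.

N = 1720; stratum weights W_h = N_h/N.
p̂_st = Σ W_h p̂_h = (600·0.360 + 450·0.385 + 500·0.350 + 170·0.368)/1720 = 0.36442
V̂(p̂_st) = Σ W_h² p̂_h(1−p̂_h)/(n_h−1):
  stratum Zone A: (600/1720)²·0.360·0.640/74 = 0.000378875
  stratum Zone B: (450/1720)²·0.385·0.615/77 = 0.000210481
  stratum Zone C: (500/1720)²·0.350·0.650/39 = 0.000492947
  stratum Zone D: (170/1720)²·0.368·0.632/18 = 0.000126222
V̂(p̂_st) = 0.00120852; SE = √V̂ = 0.0347638

p̂_st ≈ 0.3644, SE ≈ 0.0348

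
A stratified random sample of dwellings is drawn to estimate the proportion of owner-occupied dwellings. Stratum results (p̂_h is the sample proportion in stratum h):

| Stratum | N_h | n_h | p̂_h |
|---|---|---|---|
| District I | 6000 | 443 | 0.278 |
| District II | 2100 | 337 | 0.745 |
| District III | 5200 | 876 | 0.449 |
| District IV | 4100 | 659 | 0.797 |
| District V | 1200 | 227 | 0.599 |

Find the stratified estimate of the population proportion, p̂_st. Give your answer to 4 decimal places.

N = 18600; stratum weights W_h = N_h/N.
p̂_st = Σ W_h p̂_h = (6000·0.278 + 2100·0.745 + 5200·0.449 + 4100·0.797 + 1200·0.599)/18600 = 0.51365

p̂_st ≈ 0.5136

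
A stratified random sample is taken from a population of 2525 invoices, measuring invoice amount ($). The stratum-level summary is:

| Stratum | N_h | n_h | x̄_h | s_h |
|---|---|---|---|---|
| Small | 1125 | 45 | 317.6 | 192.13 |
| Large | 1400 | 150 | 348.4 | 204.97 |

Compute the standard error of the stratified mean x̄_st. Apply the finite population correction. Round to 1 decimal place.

V̂(x̄_st) = Σ W_h² (1 − n_h/N_h) s_h²/n_h, with W_h = N_h/N and N = 2525:
  stratum Small: (1125/2525)²·(1 − 45/1125)·192.13²/45 = 156.326
  stratum Large: (1400/2525)²·(1 − 150/1400)·204.97²/150 = 76.8785
V̂(x̄_st) = 233.205
SE(x̄_st) = √233.205 = 15.271

SE(x̄_st) ≈ 15.3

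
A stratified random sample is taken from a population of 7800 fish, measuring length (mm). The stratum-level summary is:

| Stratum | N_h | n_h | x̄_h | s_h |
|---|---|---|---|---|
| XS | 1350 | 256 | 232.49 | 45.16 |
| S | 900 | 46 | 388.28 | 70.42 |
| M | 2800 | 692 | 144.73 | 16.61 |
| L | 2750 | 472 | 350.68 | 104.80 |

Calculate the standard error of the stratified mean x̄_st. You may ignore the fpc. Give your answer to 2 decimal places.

SE(x̄_st) ≈ 2.15

V̂(x̄_st) = Σ W_h² s_h²/n_h, with W_h = N_h/N and N = 7800:
  stratum XS: (1350/7800)²·45.16²/256 = 0.238642
  stratum S: (900/7800)²·70.42²/46 = 1.43526
  stratum M: (2800/7800)²·16.61²/692 = 0.051376
  stratum L: (2750/7800)²·104.80²/472 = 2.89239
V̂(x̄_st) = 4.61767
SE(x̄_st) = √4.61767 = 2.14888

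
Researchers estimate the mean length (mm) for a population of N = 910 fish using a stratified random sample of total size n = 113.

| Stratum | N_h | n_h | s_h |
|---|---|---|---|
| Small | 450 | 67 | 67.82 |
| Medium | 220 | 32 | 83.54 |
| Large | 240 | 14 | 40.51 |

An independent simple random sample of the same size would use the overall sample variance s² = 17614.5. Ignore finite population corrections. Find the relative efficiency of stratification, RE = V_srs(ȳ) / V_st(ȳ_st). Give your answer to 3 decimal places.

V̂(ȳ_st) = Σ W_h² s_h²/n_h, with W_h = N_h/N and N = 910:
  stratum Small: (450/910)²·67.82²/67 = 16.7874
  stratum Medium: (220/910)²·83.54²/32 = 12.7468
  stratum Large: (240/910)²·40.51²/14 = 8.15335
V_st = 37.6875
V_srs = s²/n = 17614.5/113 = 155.881
Relative efficiency = V_srs / V_st = 155.881/37.6875 = 4.1361

RE ≈ 4.136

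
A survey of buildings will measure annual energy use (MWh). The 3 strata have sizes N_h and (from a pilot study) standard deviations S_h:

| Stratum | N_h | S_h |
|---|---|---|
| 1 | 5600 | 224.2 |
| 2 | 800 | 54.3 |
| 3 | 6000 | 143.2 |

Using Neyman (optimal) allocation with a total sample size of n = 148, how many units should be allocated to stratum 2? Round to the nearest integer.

3

Neyman allocation: n_h = n · N_h S_h / Σ N_i S_i, with n = 148.
  stratum 1: N_h·S_h = 5600·224.2 = 1255520.00
  stratum 2: N_h·S_h = 800·54.3 = 43440.00
  stratum 3: N_h·S_h = 6000·143.2 = 859200.00
Σ N_h S_h = 2158160.00
n for stratum 2 = 148·43440.00/2158160.00 = 2.979 → 3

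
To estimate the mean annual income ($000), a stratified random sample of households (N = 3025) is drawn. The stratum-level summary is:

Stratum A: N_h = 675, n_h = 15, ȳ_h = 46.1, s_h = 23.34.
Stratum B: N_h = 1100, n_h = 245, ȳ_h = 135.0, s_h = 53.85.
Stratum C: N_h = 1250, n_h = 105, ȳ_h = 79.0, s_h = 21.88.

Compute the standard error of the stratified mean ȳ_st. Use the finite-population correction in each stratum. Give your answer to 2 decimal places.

V̂(ȳ_st) = Σ W_h² (1 − n_h/N_h) s_h²/n_h, with W_h = N_h/N and N = 3025:
  stratum A: (675/3025)²·(1 − 15/675)·23.34²/15 = 1.7681
  stratum B: (1100/3025)²·(1 − 245/1100)·53.85²/245 = 1.2165
  stratum C: (1250/3025)²·(1 − 105/1250)·21.88²/105 = 0.713132
V̂(ȳ_st) = 3.69774
SE(ȳ_st) = √3.69774 = 1.92295

SE(ȳ_st) ≈ 1.92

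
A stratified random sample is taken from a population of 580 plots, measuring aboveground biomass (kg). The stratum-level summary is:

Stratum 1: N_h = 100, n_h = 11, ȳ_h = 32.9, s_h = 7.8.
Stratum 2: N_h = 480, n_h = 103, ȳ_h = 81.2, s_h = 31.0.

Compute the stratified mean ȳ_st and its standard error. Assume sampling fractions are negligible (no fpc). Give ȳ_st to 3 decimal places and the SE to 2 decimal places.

ȳ_st = Σ W_h ȳ_h = (100·32.9 + 480·81.2)/580 = 72.87241
V̂(ȳ_st) = Σ W_h² s_h²/n_h, with W_h = N_h/N and N = 580:
  stratum 1: (100/580)²·7.8²/11 = 0.164415
  stratum 2: (480/580)²·31.0²/103 = 6.39017
V̂(ȳ_st) = 6.55459
SE(ȳ_st) = √6.55459 = 2.56019

ȳ_st ≈ 72.872, SE ≈ 2.56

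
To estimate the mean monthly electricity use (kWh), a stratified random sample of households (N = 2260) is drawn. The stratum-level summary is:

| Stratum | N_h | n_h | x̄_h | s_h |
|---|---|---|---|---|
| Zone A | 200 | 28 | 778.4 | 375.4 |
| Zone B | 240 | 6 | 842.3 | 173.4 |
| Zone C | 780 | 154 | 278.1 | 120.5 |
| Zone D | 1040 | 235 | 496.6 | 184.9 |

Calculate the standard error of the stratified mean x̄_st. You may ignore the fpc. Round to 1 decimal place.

V̂(x̄_st) = Σ W_h² s_h²/n_h, with W_h = N_h/N and N = 2260:
  stratum Zone A: (200/2260)²·375.4²/28 = 39.4161
  stratum Zone B: (240/2260)²·173.4²/6 = 56.5135
  stratum Zone C: (780/2260)²·120.5²/154 = 11.2312
  stratum Zone D: (1040/2260)²·184.9²/235 = 30.8075
V̂(x̄_st) = 137.968
SE(x̄_st) = √137.968 = 11.746

SE(x̄_st) ≈ 11.7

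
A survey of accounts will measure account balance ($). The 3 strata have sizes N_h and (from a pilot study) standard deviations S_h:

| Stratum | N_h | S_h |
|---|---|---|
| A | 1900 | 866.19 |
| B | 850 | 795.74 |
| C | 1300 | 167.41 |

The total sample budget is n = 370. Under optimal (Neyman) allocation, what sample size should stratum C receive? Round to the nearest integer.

Neyman allocation: n_h = n · N_h S_h / Σ N_i S_i, with n = 370.
  stratum A: N_h·S_h = 1900·866.19 = 1645761.00
  stratum B: N_h·S_h = 850·795.74 = 676379.00
  stratum C: N_h·S_h = 1300·167.41 = 217633.00
Σ N_h S_h = 2539773.00
n for stratum C = 370·217633.00/2539773.00 = 31.705 → 32

32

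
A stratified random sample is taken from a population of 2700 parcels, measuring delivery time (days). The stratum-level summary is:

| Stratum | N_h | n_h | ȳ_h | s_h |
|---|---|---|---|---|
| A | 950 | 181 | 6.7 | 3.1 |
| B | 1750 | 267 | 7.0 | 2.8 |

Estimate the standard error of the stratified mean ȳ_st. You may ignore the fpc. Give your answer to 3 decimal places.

SE(ȳ_st) ≈ 0.138

V̂(ȳ_st) = Σ W_h² s_h²/n_h, with W_h = N_h/N and N = 2700:
  stratum A: (950/2700)²·3.1²/181 = 0.00657301
  stratum B: (1750/2700)²·2.8²/267 = 0.0123354
V̂(ȳ_st) = 0.0189084
SE(ȳ_st) = √0.0189084 = 0.137508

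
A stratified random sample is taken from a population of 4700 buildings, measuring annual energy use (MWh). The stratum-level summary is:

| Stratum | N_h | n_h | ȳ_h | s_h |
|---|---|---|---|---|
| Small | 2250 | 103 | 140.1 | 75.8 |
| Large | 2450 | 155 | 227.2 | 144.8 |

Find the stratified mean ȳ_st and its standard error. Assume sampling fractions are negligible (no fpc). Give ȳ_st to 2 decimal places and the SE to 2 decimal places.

ȳ_st ≈ 185.50, SE ≈ 7.04

ȳ_st = Σ W_h ȳ_h = (2250·140.1 + 2450·227.2)/4700 = 185.50319
V̂(ȳ_st) = Σ W_h² s_h²/n_h, with W_h = N_h/N and N = 4700:
  stratum Small: (2250/4700)²·75.8²/103 = 12.7841
  stratum Large: (2450/4700)²·144.8²/155 = 36.7572
V̂(ȳ_st) = 49.5413
SE(ȳ_st) = √49.5413 = 7.03856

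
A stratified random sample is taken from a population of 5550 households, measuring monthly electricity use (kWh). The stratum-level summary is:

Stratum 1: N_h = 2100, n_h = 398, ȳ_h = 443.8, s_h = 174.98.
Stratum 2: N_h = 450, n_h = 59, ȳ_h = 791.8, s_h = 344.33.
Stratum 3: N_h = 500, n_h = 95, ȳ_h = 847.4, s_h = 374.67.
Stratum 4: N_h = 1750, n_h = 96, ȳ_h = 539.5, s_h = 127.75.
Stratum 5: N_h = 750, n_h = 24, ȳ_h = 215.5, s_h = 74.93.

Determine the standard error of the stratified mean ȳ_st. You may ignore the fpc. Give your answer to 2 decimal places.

V̂(ȳ_st) = Σ W_h² s_h²/n_h, with W_h = N_h/N and N = 5550:
  stratum 1: (2100/5550)²·174.98²/398 = 11.014
  stratum 2: (450/5550)²·344.33²/59 = 13.211
  stratum 3: (500/5550)²·374.67²/95 = 11.993
  stratum 4: (1750/5550)²·127.75²/96 = 16.9021
  stratum 5: (750/5550)²·74.93²/24 = 4.27205
V̂(ȳ_st) = 57.3922
SE(ȳ_st) = √57.3922 = 7.57577

SE(ȳ_st) ≈ 7.58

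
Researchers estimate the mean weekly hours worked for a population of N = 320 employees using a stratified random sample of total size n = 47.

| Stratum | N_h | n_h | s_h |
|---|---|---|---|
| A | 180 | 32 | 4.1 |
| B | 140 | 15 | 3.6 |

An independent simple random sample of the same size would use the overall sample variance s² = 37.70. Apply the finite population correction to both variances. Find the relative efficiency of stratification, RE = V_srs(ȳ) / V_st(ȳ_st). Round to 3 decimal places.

RE ≈ 2.407

V̂(ȳ_st) = Σ W_h² (1 − n_h/N_h) s_h²/n_h, with W_h = N_h/N and N = 320:
  stratum A: (180/320)²·(1 − 32/180)·4.1²/32 = 0.136663
  stratum B: (140/320)²·(1 − 15/140)·3.6²/15 = 0.147656
V_st = 0.28432
V_srs = (1 − 47/320)·37.70/47 = 0.684315
Relative efficiency = V_srs / V_st = 0.684315/0.28432 = 2.4069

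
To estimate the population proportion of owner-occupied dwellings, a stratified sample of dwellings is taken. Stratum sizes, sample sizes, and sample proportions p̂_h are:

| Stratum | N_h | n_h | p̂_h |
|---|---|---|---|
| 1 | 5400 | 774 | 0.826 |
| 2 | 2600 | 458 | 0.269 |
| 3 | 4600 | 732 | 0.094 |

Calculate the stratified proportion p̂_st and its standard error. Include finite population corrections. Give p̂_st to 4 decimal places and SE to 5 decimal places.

p̂_st ≈ 0.4438, SE ≈ 0.00758

N = 12600; stratum weights W_h = N_h/N.
p̂_st = Σ W_h p̂_h = (5400·0.826 + 2600·0.269 + 4600·0.094)/12600 = 0.44383
V̂(p̂_st) = Σ W_h² (1 − n_h/N_h) p̂_h(1−p̂_h)/(n_h−1):
  stratum 1: (5400/12600)²·(1 − 774/5400)·0.826·0.174/773 = 2.92555e-05
  stratum 2: (2600/12600)²·(1 − 458/2600)·0.269·0.731/457 = 1.5094e-05
  stratum 3: (4600/12600)²·(1 − 732/4600)·0.094·0.906/731 = 1.3057e-05
V̂(p̂_st) = 5.74065e-05; SE = √V̂ = 0.00757671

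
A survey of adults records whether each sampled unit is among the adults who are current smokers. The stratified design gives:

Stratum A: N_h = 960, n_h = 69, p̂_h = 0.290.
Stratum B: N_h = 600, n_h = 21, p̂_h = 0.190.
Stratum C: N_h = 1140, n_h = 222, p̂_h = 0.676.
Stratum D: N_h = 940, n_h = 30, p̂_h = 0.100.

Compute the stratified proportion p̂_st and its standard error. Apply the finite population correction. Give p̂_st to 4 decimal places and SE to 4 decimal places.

p̂_st ≈ 0.3453, SE ≈ 0.0260

N = 3640; stratum weights W_h = N_h/N.
p̂_st = Σ W_h p̂_h = (960·0.290 + 600·0.190 + 1140·0.676 + 940·0.100)/3640 = 0.34534
V̂(p̂_st) = Σ W_h² (1 − n_h/N_h) p̂_h(1−p̂_h)/(n_h−1):
  stratum A: (960/3640)²·(1 − 69/960)·0.290·0.710/68 = 0.000195476
  stratum B: (600/3640)²·(1 − 21/600)·0.190·0.810/20 = 0.00020176
  stratum C: (1140/3640)²·(1 − 222/1140)·0.676·0.324/221 = 7.82788e-05
  stratum D: (940/3640)²·(1 − 30/940)·0.100·0.900/29 = 0.00020036
V̂(p̂_st) = 0.000675875; SE = √V̂ = 0.0259976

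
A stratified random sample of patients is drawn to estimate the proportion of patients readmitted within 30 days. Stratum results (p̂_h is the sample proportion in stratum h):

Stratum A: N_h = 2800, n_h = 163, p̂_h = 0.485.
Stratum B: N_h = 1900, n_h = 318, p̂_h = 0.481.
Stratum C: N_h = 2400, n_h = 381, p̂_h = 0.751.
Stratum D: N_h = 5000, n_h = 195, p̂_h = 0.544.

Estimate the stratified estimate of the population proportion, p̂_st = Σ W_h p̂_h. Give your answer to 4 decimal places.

p̂_st ≈ 0.5615

N = 12100; stratum weights W_h = N_h/N.
p̂_st = Σ W_h p̂_h = (2800·0.485 + 1900·0.481 + 2400·0.751 + 5000·0.544)/12100 = 0.56151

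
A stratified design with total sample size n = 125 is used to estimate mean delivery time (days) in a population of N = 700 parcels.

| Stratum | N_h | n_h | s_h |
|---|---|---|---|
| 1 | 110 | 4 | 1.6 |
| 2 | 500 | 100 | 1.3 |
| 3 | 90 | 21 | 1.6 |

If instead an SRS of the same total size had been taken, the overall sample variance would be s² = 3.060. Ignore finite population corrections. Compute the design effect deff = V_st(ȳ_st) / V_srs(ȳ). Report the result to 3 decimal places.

deff ≈ 1.080

V̂(ȳ_st) = Σ W_h² s_h²/n_h, with W_h = N_h/N and N = 700:
  stratum 1: (110/700)²·1.6²/4 = 0.0158041
  stratum 2: (500/700)²·1.3²/100 = 0.00862245
  stratum 3: (90/700)²·1.6²/21 = 0.00201516
V_st = 0.0264417
V_srs = s²/n = 3.060/125 = 0.02448
deff = V_st / V_srs = 0.0264417/0.02448 = 1.0801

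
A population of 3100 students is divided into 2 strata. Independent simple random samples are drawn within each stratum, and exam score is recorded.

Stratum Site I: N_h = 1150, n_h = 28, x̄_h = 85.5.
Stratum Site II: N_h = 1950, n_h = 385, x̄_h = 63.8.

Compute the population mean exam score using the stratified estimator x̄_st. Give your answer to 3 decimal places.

x̄_st ≈ 71.850

N = Σ N_h = 3100. Stratum weights W_h = N_h/N.
x̄_st = (1150·85.5 + 1950·63.8) / 3100 = 71.85000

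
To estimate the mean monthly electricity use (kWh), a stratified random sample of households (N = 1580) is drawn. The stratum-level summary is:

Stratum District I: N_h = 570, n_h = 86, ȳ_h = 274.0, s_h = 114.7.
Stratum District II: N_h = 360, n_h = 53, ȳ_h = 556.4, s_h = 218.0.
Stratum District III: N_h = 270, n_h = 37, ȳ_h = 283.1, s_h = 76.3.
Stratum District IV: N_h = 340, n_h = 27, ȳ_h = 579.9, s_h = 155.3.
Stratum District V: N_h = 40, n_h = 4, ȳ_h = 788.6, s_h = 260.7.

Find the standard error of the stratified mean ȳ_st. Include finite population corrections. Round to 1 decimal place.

V̂(ȳ_st) = Σ W_h² (1 − n_h/N_h) s_h²/n_h, with W_h = N_h/N and N = 1580:
  stratum District I: (570/1580)²·(1 − 86/570)·114.7²/86 = 16.9057
  stratum District II: (360/1580)²·(1 − 53/360)·218.0²/53 = 39.6976
  stratum District III: (270/1580)²·(1 − 37/270)·76.3²/37 = 3.96509
  stratum District IV: (340/1580)²·(1 − 27/340)·155.3²/27 = 38.0792
  stratum District V: (40/1580)²·(1 − 4/40)·260.7²/4 = 9.801
V̂(ȳ_st) = 108.449
SE(ȳ_st) = √108.449 = 10.4139

SE(ȳ_st) ≈ 10.4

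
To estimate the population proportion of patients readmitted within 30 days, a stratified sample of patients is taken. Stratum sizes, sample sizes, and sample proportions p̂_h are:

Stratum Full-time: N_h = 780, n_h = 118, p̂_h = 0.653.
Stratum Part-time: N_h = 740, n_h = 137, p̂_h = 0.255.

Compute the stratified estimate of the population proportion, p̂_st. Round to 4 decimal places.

N = 1520; stratum weights W_h = N_h/N.
p̂_st = Σ W_h p̂_h = (780·0.653 + 740·0.255)/1520 = 0.45924

p̂_st ≈ 0.4592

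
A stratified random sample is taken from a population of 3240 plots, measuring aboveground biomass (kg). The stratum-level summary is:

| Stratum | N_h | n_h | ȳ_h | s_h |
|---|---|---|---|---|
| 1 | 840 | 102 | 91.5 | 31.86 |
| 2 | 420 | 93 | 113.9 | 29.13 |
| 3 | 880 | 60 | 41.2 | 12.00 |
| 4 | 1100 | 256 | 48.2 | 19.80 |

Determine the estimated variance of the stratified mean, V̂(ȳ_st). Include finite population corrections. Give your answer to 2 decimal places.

V̂(ȳ_st) ≈ 1.01

V̂(ȳ_st) = Σ W_h² (1 − n_h/N_h) s_h²/n_h, with W_h = N_h/N and N = 3240:
  stratum 1: (840/3240)²·(1 − 102/840)·31.86²/102 = 0.587675
  stratum 2: (420/3240)²·(1 − 93/420)·29.13²/93 = 0.119373
  stratum 3: (880/3240)²·(1 − 60/880)·12.00²/60 = 0.164975
  stratum 4: (1100/3240)²·(1 − 256/1100)·19.80²/256 = 0.135436
V̂(ȳ_st) = 1.00746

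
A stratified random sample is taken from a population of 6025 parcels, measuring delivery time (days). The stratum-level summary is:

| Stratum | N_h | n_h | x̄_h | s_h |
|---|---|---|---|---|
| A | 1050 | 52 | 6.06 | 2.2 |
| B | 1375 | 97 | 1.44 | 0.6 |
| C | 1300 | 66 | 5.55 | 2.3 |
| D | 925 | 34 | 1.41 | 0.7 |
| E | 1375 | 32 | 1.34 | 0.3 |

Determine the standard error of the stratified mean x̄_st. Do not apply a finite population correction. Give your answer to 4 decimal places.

V̂(x̄_st) = Σ W_h² s_h²/n_h, with W_h = N_h/N and N = 6025:
  stratum A: (1050/6025)²·2.2²/52 = 0.00282687
  stratum B: (1375/6025)²·0.6²/97 = 0.000193296
  stratum C: (1300/6025)²·2.3²/66 = 0.00373151
  stratum D: (925/6025)²·0.7²/34 = 0.000339693
  stratum E: (1375/6025)²·0.3²/32 = 0.000146482
V̂(x̄_st) = 0.00723785
SE(x̄_st) = √0.00723785 = 0.0850756

SE(x̄_st) ≈ 0.0851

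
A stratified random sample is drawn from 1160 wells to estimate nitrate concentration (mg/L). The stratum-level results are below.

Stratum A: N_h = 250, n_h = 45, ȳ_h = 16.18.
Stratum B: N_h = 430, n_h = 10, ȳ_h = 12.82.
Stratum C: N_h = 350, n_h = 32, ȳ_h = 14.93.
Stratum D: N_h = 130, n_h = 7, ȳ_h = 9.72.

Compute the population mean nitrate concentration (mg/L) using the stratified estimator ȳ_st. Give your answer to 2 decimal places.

N = Σ N_h = 1160. Stratum weights W_h = N_h/N.
ȳ_st = (250·16.18 + 430·12.82 + 350·14.93 + 130·9.72) / 1160 = 13.8334

ȳ_st ≈ 13.83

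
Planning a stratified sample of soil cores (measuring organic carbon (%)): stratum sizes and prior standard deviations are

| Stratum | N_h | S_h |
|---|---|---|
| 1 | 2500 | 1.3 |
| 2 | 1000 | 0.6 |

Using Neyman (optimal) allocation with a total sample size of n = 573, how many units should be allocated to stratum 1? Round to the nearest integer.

Neyman allocation: n_h = n · N_h S_h / Σ N_i S_i, with n = 573.
  stratum 1: N_h·S_h = 2500·1.3 = 3250.00
  stratum 2: N_h·S_h = 1000·0.6 = 600.00
Σ N_h S_h = 3850.00
n for stratum 1 = 573·3250.00/3850.00 = 483.701 → 484

484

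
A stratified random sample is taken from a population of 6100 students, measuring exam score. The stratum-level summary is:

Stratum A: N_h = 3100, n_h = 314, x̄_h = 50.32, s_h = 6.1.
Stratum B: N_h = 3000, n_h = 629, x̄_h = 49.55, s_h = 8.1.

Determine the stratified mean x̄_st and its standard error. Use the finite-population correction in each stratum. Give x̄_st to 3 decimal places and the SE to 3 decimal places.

x̄_st ≈ 49.941, SE ≈ 0.218

x̄_st = Σ W_h x̄_h = (3100·50.32 + 3000·49.55)/6100 = 49.94131
V̂(x̄_st) = Σ W_h² (1 − n_h/N_h) s_h²/n_h, with W_h = N_h/N and N = 6100:
  stratum A: (3100/6100)²·(1 − 314/3100)·6.1²/314 = 0.0275051
  stratum B: (3000/6100)²·(1 − 629/3000)·8.1²/629 = 0.0199394
V̂(x̄_st) = 0.0474445
SE(x̄_st) = √0.0474445 = 0.217818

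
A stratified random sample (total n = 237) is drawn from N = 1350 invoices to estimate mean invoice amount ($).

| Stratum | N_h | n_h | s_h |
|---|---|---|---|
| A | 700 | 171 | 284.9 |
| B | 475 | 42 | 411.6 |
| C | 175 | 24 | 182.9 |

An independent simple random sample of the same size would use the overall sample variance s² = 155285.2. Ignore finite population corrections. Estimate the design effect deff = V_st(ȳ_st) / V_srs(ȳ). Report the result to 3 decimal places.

V̂(ȳ_st) = Σ W_h² s_h²/n_h, with W_h = N_h/N and N = 1350:
  stratum A: (700/1350)²·284.9²/171 = 127.62
  stratum B: (475/1350)²·411.6²/42 = 499.368
  stratum C: (175/1350)²·182.9²/24 = 23.422
V_st = 650.41
V_srs = s²/n = 155285.2/237 = 655.212
deff = V_st / V_srs = 650.41/655.212 = 0.9927

deff ≈ 0.993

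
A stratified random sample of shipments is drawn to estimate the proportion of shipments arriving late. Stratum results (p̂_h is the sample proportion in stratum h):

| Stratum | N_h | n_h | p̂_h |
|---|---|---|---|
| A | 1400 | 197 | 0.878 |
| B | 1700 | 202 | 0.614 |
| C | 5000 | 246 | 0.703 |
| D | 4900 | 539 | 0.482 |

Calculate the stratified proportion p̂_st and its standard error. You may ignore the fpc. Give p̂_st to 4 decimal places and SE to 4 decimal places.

p̂_st ≈ 0.6269, SE ≈ 0.0148

N = 13000; stratum weights W_h = N_h/N.
p̂_st = Σ W_h p̂_h = (1400·0.878 + 1700·0.614 + 5000·0.703 + 4900·0.482)/13000 = 0.62691
V̂(p̂_st) = Σ W_h² p̂_h(1−p̂_h)/(n_h−1):
  stratum A: (1400/13000)²·0.878·0.122/196 = 6.33822e-06
  stratum B: (1700/13000)²·0.614·0.386/201 = 2.01637e-05
  stratum C: (5000/13000)²·0.703·0.297/245 = 0.000126066
  stratum D: (4900/13000)²·0.482·0.518/538 = 6.59326e-05
V̂(p̂_st) = 0.000218501; SE = √V̂ = 0.0147818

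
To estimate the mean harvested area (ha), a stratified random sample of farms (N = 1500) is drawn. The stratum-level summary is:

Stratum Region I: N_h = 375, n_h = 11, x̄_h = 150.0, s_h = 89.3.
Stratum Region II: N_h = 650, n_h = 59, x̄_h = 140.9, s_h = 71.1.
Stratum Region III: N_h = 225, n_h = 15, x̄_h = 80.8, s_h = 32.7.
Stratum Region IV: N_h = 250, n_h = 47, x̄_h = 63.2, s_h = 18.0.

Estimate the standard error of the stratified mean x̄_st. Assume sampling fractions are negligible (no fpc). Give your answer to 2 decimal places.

V̂(x̄_st) = Σ W_h² s_h²/n_h, with W_h = N_h/N and N = 1500:
  stratum Region I: (375/1500)²·89.3²/11 = 45.3096
  stratum Region II: (650/1500)²·71.1²/59 = 16.0891
  stratum Region III: (225/1500)²·32.7²/15 = 1.60394
  stratum Region IV: (250/1500)²·18.0²/47 = 0.191489
V̂(x̄_st) = 63.1941
SE(x̄_st) = √63.1941 = 7.94947

SE(x̄_st) ≈ 7.95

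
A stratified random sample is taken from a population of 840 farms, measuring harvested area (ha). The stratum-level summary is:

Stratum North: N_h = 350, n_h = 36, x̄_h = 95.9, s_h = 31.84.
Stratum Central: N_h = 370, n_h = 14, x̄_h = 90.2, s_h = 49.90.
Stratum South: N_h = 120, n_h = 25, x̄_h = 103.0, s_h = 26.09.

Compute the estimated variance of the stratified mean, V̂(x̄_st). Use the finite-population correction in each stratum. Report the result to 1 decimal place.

V̂(x̄_st) = Σ W_h² (1 − n_h/N_h) s_h²/n_h, with W_h = N_h/N and N = 840:
  stratum North: (350/840)²·(1 − 36/350)·31.84²/36 = 4.38614
  stratum Central: (370/840)²·(1 − 14/370)·49.90²/14 = 33.2021
  stratum South: (120/840)²·(1 − 25/120)·26.09²/25 = 0.4399
V̂(x̄_st) = 38.0282

V̂(x̄_st) ≈ 38.0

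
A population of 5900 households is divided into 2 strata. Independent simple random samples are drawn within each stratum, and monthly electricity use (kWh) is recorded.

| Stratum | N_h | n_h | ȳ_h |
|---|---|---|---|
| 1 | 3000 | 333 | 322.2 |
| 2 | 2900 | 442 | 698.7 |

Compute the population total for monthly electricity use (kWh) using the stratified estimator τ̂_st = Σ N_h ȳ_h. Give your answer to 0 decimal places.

τ̂_st ≈ 2992830

τ̂_st = Σ N_h ȳ_h = 3000·322.2 + 2900·698.7 = 2992830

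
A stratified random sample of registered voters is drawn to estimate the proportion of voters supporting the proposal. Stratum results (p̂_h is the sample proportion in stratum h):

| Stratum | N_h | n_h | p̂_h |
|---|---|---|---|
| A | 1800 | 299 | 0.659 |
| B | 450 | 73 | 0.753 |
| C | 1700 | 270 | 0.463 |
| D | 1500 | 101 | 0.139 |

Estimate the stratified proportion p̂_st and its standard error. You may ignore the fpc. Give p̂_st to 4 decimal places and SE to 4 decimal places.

p̂_st ≈ 0.4625, SE ≈ 0.0167

N = 5450; stratum weights W_h = N_h/N.
p̂_st = Σ W_h p̂_h = (1800·0.659 + 450·0.753 + 1700·0.463 + 1500·0.139)/5450 = 0.46250
V̂(p̂_st) = Σ W_h² p̂_h(1−p̂_h)/(n_h−1):
  stratum A: (1800/5450)²·0.659·0.341/298 = 8.22575e-05
  stratum B: (450/5450)²·0.753·0.247/72 = 1.76113e-05
  stratum C: (1700/5450)²·0.463·0.537/269 = 8.99307e-05
  stratum D: (1500/5450)²·0.139·0.861/100 = 9.06583e-05
V̂(p̂_st) = 0.000280458; SE = √V̂ = 0.0167469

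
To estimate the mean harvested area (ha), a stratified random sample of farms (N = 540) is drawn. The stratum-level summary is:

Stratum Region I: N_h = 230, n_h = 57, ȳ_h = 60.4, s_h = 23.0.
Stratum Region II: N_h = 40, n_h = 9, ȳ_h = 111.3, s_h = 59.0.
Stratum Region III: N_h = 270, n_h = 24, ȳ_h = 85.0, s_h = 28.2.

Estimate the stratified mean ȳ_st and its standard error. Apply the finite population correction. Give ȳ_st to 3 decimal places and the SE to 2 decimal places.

ȳ_st = Σ W_h ȳ_h = (230·60.4 + 40·111.3 + 270·85.0)/540 = 76.47037
V̂(ȳ_st) = Σ W_h² (1 − n_h/N_h) s_h²/n_h, with W_h = N_h/N and N = 540:
  stratum Region I: (230/540)²·(1 − 57/230)·23.0²/57 = 1.26639
  stratum Region II: (40/540)²·(1 − 9/40)·59.0²/9 = 1.64473
  stratum Region III: (270/540)²·(1 − 24/270)·28.2²/24 = 7.54742
V̂(ȳ_st) = 10.4585
SE(ȳ_st) = √10.4585 = 3.23397

ȳ_st ≈ 76.470, SE ≈ 3.23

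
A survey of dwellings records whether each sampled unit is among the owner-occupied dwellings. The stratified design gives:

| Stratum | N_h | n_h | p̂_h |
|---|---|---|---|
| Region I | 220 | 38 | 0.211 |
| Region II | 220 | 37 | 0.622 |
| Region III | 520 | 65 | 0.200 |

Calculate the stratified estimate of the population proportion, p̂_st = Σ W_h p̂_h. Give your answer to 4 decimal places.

N = 960; stratum weights W_h = N_h/N.
p̂_st = Σ W_h p̂_h = (220·0.211 + 220·0.622 + 520·0.200)/960 = 0.29923

p̂_st ≈ 0.2992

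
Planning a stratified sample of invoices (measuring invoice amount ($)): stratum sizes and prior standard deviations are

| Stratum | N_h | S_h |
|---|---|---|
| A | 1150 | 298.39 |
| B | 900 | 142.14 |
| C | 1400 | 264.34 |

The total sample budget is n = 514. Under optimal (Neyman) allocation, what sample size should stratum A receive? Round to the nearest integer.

210

Neyman allocation: n_h = n · N_h S_h / Σ N_i S_i, with n = 514.
  stratum A: N_h·S_h = 1150·298.39 = 343148.50
  stratum B: N_h·S_h = 900·142.14 = 127926.00
  stratum C: N_h·S_h = 1400·264.34 = 370076.00
Σ N_h S_h = 841150.50
n for stratum A = 514·343148.50/841150.50 = 209.687 → 210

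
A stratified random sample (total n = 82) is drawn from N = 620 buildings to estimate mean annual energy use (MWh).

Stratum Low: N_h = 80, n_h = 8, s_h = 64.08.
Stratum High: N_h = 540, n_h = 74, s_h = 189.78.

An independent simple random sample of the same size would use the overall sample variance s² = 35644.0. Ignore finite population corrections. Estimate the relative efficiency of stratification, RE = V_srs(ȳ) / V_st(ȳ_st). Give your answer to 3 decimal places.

RE ≈ 1.151

V̂(ȳ_st) = Σ W_h² s_h²/n_h, with W_h = N_h/N and N = 620:
  stratum Low: (80/620)²·64.08²/8 = 8.54578
  stratum High: (540/620)²·189.78²/74 = 369.21
V_st = 377.756
V_srs = s²/n = 35644.0/82 = 434.683
Relative efficiency = V_srs / V_st = 434.683/377.756 = 1.1507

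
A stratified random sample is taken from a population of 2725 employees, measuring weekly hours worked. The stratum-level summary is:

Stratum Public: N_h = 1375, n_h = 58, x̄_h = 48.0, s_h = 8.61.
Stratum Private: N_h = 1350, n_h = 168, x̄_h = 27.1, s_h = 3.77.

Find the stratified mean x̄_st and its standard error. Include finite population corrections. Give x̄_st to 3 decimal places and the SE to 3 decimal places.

x̄_st = Σ W_h x̄_h = (1375·48.0 + 1350·27.1)/2725 = 37.64587
V̂(x̄_st) = Σ W_h² (1 − n_h/N_h) s_h²/n_h, with W_h = N_h/N and N = 2725:
  stratum Public: (1375/2725)²·(1 − 58/1375)·8.61²/58 = 0.311698
  stratum Private: (1350/2725)²·(1 − 168/1350)·3.77²/168 = 0.0181799
V̂(x̄_st) = 0.329878
SE(x̄_st) = √0.329878 = 0.57435

x̄_st ≈ 37.646, SE ≈ 0.574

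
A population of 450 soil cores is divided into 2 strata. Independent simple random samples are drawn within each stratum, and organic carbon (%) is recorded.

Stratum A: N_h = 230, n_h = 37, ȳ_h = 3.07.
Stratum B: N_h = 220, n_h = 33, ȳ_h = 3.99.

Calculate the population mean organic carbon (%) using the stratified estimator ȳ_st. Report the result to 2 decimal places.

N = Σ N_h = 450. Stratum weights W_h = N_h/N.
ȳ_st = (230·3.07 + 220·3.99) / 450 = 3.5198

ȳ_st ≈ 3.52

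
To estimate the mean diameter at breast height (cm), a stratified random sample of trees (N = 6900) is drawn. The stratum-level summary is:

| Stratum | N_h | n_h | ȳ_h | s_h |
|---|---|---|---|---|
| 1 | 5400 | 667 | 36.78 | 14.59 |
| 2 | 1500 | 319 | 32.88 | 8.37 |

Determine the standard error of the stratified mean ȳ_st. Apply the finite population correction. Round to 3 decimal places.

V̂(ȳ_st) = Σ W_h² (1 − n_h/N_h) s_h²/n_h, with W_h = N_h/N and N = 6900:
  stratum 1: (5400/6900)²·(1 − 667/5400)·14.59²/667 = 0.171323
  stratum 2: (1500/6900)²·(1 − 319/1500)·8.37²/319 = 0.00817153
V̂(ȳ_st) = 0.179495
SE(ȳ_st) = √0.179495 = 0.423668

SE(ȳ_st) ≈ 0.424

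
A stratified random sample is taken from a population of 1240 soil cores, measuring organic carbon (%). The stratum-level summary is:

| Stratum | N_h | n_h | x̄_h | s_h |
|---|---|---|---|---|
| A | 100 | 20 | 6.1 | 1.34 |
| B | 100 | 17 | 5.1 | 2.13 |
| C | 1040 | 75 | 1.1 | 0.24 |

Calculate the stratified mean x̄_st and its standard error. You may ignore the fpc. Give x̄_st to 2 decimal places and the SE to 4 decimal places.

x̄_st ≈ 1.83, SE ≈ 0.0535

x̄_st = Σ W_h x̄_h = (100·6.1 + 100·5.1 + 1040·1.1)/1240 = 1.82581
V̂(x̄_st) = Σ W_h² s_h²/n_h, with W_h = N_h/N and N = 1240:
  stratum A: (100/1240)²·1.34²/20 = 0.000583897
  stratum B: (100/1240)²·2.13²/17 = 0.00173567
  stratum C: (1040/1240)²·0.24²/75 = 0.000540237
V̂(x̄_st) = 0.0028598
SE(x̄_st) = √0.0028598 = 0.0534771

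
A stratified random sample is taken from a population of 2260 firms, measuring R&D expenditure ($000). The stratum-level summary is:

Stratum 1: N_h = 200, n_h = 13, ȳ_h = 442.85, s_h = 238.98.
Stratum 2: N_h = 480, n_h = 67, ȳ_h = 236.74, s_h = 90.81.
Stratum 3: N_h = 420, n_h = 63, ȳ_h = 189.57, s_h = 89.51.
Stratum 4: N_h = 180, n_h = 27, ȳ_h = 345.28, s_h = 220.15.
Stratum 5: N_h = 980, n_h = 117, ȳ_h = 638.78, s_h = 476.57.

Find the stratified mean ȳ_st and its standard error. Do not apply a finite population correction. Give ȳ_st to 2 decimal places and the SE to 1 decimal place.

ȳ_st = Σ W_h ȳ_h = (200·442.85 + 480·236.74 + 420·189.57 + 180·345.28 + 980·638.78)/2260 = 429.19442
V̂(ȳ_st) = Σ W_h² s_h²/n_h, with W_h = N_h/N and N = 2260:
  stratum 1: (200/2260)²·238.98²/13 = 34.4051
  stratum 2: (480/2260)²·90.81²/67 = 5.55211
  stratum 3: (420/2260)²·89.51²/63 = 4.39222
  stratum 4: (180/2260)²·220.15²/27 = 11.3868
  stratum 5: (980/2260)²·476.57²/117 = 365.008
V̂(ȳ_st) = 420.745
SE(ȳ_st) = √420.745 = 20.5121

ȳ_st ≈ 429.19, SE ≈ 20.5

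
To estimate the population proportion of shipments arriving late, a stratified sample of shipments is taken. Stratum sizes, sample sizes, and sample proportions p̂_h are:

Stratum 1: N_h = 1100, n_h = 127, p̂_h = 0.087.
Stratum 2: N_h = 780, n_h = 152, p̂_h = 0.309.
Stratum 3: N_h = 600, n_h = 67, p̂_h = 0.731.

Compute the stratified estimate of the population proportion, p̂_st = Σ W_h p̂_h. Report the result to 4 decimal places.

N = 2480; stratum weights W_h = N_h/N.
p̂_st = Σ W_h p̂_h = (1100·0.087 + 780·0.309 + 600·0.731)/2480 = 0.31263

p̂_st ≈ 0.3126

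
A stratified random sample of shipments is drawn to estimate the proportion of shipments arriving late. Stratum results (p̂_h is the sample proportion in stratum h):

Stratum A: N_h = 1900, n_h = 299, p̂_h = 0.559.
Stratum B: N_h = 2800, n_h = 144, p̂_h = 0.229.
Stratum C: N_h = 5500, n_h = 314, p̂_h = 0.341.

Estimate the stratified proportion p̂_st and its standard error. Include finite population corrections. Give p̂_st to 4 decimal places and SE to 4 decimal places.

N = 10200; stratum weights W_h = N_h/N.
p̂_st = Σ W_h p̂_h = (1900·0.559 + 2800·0.229 + 5500·0.341)/10200 = 0.35086
V̂(p̂_st) = Σ W_h² (1 − n_h/N_h) p̂_h(1−p̂_h)/(n_h−1):
  stratum A: (1900/10200)²·(1 − 299/1900)·0.559·0.441/298 = 2.41868e-05
  stratum B: (2800/10200)²·(1 − 144/2800)·0.229·0.771/143 = 8.82551e-05
  stratum C: (5500/10200)²·(1 − 314/5500)·0.341·0.659/313 = 0.00019683
V̂(p̂_st) = 0.000309271; SE = √V̂ = 0.0175861

p̂_st ≈ 0.3509, SE ≈ 0.0176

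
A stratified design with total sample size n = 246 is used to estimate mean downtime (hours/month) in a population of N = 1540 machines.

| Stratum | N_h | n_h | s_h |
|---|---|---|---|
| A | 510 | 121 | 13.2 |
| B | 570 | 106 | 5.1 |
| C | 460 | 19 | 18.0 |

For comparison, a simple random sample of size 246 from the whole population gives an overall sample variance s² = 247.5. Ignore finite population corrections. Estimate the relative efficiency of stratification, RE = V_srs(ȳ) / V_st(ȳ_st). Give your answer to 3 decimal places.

V̂(ȳ_st) = Σ W_h² s_h²/n_h, with W_h = N_h/N and N = 1540:
  stratum A: (510/1540)²·13.2²/121 = 0.157929
  stratum B: (570/1540)²·5.1²/106 = 0.0336157
  stratum C: (460/1540)²·18.0²/19 = 1.52148
V_st = 1.71302
V_srs = s²/n = 247.5/246 = 1.0061
Relative efficiency = V_srs / V_st = 1.0061/1.71302 = 0.5873

RE ≈ 0.587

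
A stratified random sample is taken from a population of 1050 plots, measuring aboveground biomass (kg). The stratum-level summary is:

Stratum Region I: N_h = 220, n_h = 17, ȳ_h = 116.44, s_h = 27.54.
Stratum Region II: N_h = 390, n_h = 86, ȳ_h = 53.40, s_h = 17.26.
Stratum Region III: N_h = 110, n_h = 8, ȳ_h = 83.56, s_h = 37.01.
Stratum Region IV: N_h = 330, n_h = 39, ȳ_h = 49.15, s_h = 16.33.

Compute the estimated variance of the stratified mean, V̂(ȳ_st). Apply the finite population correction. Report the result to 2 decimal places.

V̂(ȳ_st) = Σ W_h² (1 − n_h/N_h) s_h²/n_h, with W_h = N_h/N and N = 1050:
  stratum Region I: (220/1050)²·(1 − 17/220)·27.54²/17 = 1.80725
  stratum Region II: (390/1050)²·(1 − 86/390)·17.26²/86 = 0.372514
  stratum Region III: (110/1050)²·(1 − 8/110)·37.01²/8 = 1.74246
  stratum Region IV: (330/1050)²·(1 − 39/330)·16.33²/39 = 0.595574
V̂(ȳ_st) = 4.5178

V̂(ȳ_st) ≈ 4.52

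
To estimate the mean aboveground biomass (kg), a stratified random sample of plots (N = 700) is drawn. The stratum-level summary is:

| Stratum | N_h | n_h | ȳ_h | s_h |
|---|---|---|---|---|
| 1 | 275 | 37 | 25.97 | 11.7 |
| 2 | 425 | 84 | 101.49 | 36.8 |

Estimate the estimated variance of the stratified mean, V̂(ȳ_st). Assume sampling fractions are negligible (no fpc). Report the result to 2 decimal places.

V̂(ȳ_st) = Σ W_h² s_h²/n_h, with W_h = N_h/N and N = 700:
  stratum 1: (275/700)²·11.7²/37 = 0.571004
  stratum 2: (425/700)²·36.8²/84 = 5.9429
V̂(ȳ_st) = 6.5139

V̂(ȳ_st) ≈ 6.51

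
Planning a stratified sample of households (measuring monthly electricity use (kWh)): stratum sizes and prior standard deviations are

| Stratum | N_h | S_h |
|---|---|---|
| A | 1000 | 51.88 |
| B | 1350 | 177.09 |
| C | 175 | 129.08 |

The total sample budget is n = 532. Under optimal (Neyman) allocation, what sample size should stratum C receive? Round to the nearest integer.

38

Neyman allocation: n_h = n · N_h S_h / Σ N_i S_i, with n = 532.
  stratum A: N_h·S_h = 1000·51.88 = 51880.00
  stratum B: N_h·S_h = 1350·177.09 = 239071.50
  stratum C: N_h·S_h = 175·129.08 = 22589.00
Σ N_h S_h = 313540.50
n for stratum C = 532·22589.00/313540.50 = 38.328 → 38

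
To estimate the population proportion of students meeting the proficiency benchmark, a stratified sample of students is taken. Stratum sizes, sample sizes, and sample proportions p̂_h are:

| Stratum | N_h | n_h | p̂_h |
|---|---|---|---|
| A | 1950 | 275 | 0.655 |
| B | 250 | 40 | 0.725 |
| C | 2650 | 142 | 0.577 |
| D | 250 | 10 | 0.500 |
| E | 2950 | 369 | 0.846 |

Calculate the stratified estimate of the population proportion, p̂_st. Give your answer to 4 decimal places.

p̂_st ≈ 0.6967

N = 8050; stratum weights W_h = N_h/N.
p̂_st = Σ W_h p̂_h = (1950·0.655 + 250·0.725 + 2650·0.577 + 250·0.500 + 2950·0.846)/8050 = 0.69668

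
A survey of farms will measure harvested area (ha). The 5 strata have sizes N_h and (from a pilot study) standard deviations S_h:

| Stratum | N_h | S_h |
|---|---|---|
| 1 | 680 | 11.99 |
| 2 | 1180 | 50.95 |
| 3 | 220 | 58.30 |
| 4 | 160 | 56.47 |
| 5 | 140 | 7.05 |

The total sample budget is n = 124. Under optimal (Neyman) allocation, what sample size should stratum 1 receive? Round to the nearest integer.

11

Neyman allocation: n_h = n · N_h S_h / Σ N_i S_i, with n = 124.
  stratum 1: N_h·S_h = 680·11.99 = 8153.20
  stratum 2: N_h·S_h = 1180·50.95 = 60121.00
  stratum 3: N_h·S_h = 220·58.30 = 12826.00
  stratum 4: N_h·S_h = 160·56.47 = 9035.20
  stratum 5: N_h·S_h = 140·7.05 = 987.00
Σ N_h S_h = 91122.40
n for stratum 1 = 124·8153.20/91122.40 = 11.095 → 11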